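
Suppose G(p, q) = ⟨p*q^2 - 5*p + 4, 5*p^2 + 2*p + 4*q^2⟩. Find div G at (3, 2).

15

∂G₁/∂p = q^2 - 5
∂G₂/∂q = 8*q
∇·G = q^2 + 8*q - 5
At (3, 2): 15.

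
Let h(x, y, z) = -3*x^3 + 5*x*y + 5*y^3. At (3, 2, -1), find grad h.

(-71, 75, 0)

∂h/∂x = -9*x^2 + 5*y
∂h/∂y = 5*x + 15*y^2
∂h/∂z = 0
∇h = (-9*x^2 + 5*y, 5*x + 15*y^2, 0)
At (3, 2, -1): (-71, 75, 0).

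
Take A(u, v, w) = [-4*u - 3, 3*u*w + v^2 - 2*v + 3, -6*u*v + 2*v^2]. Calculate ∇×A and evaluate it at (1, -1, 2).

(∇×A)₁ = ∂A₃/∂v − ∂A₂/∂w = -9*u + 4*v
(∇×A)₂ = ∂A₁/∂w − ∂A₃/∂u = 6*v
(∇×A)₃ = ∂A₂/∂u − ∂A₁/∂v = 3*w
∇×A = (-9*u + 4*v, 6*v, 3*w)
At (1, -1, 2): (-13, -6, 6).

(-13, -6, 6)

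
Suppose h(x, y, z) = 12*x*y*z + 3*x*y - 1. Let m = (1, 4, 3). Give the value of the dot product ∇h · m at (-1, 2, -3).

-6

∂h/∂x = 12*y*z + 3*y
∂h/∂y = 12*x*z + 3*x
∂h/∂z = 12*x*y
∇h at (-1, 2, -3) = (-66, 33, -24)
∇h · m = (-66)(1) + (33)(4) + (-24)(3) = -6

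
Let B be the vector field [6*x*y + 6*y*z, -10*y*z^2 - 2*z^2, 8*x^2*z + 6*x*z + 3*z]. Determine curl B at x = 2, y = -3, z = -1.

(56, 20, -6)

(∇×B)₁ = ∂B₃/∂y − ∂B₂/∂z = 20*y*z + 4*z
(∇×B)₂ = ∂B₁/∂z − ∂B₃/∂x = -16*x*z + 6*y - 6*z
(∇×B)₃ = ∂B₂/∂x − ∂B₁/∂y = -6*x - 6*z
∇×B = (20*y*z + 4*z, -16*x*z + 6*y - 6*z, -6*x - 6*z)
At (2, -3, -1): (56, 20, -6).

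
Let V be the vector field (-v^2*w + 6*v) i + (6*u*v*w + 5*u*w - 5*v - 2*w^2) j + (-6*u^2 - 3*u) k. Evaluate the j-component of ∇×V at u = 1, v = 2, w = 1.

(∇×V)_2 = ∂V₁/∂w − ∂V₃/∂u
= -v^2 − (-12*u - 3)
= 12*u - v^2 + 3
At (1, 2, 1): 11.

11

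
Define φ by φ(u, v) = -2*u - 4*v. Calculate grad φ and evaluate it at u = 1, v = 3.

∂φ/∂u = -2
∂φ/∂v = -4
∇φ = (-2, -4)
At (1, 3): (-2, -4).

(-2, -4)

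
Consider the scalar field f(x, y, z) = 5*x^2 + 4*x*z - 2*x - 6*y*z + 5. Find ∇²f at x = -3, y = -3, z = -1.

10

∂²f/∂x² = 10
∂²f/∂y² = 0
∂²f/∂z² = 0
∇²f = 10
At (-3, -3, -1): 10.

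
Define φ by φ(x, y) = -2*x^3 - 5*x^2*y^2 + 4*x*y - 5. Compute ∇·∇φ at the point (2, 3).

-154

∂²φ/∂x² = -2*(6*x + 5*y^2)
∂²φ/∂y² = -10*x^2
∇²φ = -10*x^2 - 12*x - 10*y^2
At (2, 3): -154.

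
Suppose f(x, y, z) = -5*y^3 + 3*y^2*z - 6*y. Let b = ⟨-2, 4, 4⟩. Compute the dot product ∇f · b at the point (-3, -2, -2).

∂f/∂x = 0
∂f/∂y = -15*y^2 + 6*y*z - 6
∂f/∂z = 3*y^2
∇f at (-3, -2, -2) = (0, -42, 12)
∇f · b = (0)(-2) + (-42)(4) + (12)(4) = -120

-120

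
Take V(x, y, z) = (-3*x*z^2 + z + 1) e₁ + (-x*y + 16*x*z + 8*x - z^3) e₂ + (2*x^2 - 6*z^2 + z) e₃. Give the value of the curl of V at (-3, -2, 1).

(51, 31, 26)

(∇×V)₁ = ∂V₃/∂y − ∂V₂/∂z = -16*x + 3*z^2
(∇×V)₂ = ∂V₁/∂z − ∂V₃/∂x = -6*x*z - 4*x + 1
(∇×V)₃ = ∂V₂/∂x − ∂V₁/∂y = -y + 16*z + 8
∇×V = (-16*x + 3*z^2, -6*x*z - 4*x + 1, -y + 16*z + 8)
At (-3, -2, 1): (51, 31, 26).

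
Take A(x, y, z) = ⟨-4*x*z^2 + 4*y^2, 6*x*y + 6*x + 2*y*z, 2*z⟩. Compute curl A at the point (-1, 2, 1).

(-4, 8, 2)

(∇×A)₁ = ∂A₃/∂y − ∂A₂/∂z = -2*y
(∇×A)₂ = ∂A₁/∂z − ∂A₃/∂x = -8*x*z
(∇×A)₃ = ∂A₂/∂x − ∂A₁/∂y = -2*y + 6
∇×A = (-2*y, -8*x*z, -2*y + 6)
At (-1, 2, 1): (-4, 8, 2).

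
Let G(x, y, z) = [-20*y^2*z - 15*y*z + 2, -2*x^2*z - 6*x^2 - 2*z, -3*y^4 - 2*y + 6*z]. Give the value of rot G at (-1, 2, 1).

(-94, -110, 111)

(∇×G)₁ = ∂G₃/∂y − ∂G₂/∂z = 2*x^2 - 12*y^3
(∇×G)₂ = ∂G₁/∂z − ∂G₃/∂x = -20*y^2 - 15*y
(∇×G)₃ = ∂G₂/∂x − ∂G₁/∂y = -4*x*z - 12*x + 40*y*z + 15*z
∇×G = (2*x^2 - 12*y^3, -20*y^2 - 15*y, -4*x*z - 12*x + 40*y*z + 15*z)
At (-1, 2, 1): (-94, -110, 111).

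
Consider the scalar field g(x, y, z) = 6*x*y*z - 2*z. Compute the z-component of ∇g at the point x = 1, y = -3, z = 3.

-20

(∇g)_3 = ∂g/∂z = 6*x*y - 2
At (1, -3, 3): -20.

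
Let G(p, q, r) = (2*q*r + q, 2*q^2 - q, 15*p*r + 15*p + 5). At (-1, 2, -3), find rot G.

(∇×G)₁ = ∂G₃/∂q − ∂G₂/∂r = 0
(∇×G)₂ = ∂G₁/∂r − ∂G₃/∂p = 2*q - 15*r - 15
(∇×G)₃ = ∂G₂/∂p − ∂G₁/∂q = -2*r - 1
∇×G = (0, 2*q - 15*r - 15, -2*r - 1)
At (-1, 2, -3): (0, 34, 5).

(0, 34, 5)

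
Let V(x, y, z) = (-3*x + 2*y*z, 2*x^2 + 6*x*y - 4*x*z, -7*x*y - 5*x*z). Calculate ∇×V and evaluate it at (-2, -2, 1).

(∇×V)₁ = ∂V₃/∂y − ∂V₂/∂z = -3*x
(∇×V)₂ = ∂V₁/∂z − ∂V₃/∂x = 9*y + 5*z
(∇×V)₃ = ∂V₂/∂x − ∂V₁/∂y = 4*x + 6*y - 6*z
∇×V = (-3*x, 9*y + 5*z, 4*x + 6*y - 6*z)
At (-2, -2, 1): (6, -13, -26).

(6, -13, -26)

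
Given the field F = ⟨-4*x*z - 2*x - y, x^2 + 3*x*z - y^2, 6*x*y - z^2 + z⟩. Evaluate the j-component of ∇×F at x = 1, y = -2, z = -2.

(∇×F)_2 = ∂F₁/∂z − ∂F₃/∂x
= -4*x − (6*y)
= -4*x - 6*y
At (1, -2, -2): 8.

8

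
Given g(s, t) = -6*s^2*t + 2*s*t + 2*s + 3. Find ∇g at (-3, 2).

(78, -60)

∂g/∂s = -12*s*t + 2*t + 2
∂g/∂t = -6*s^2 + 2*s
∇g = (-12*s*t + 2*t + 2, -6*s^2 + 2*s)
At (-3, 2): (78, -60).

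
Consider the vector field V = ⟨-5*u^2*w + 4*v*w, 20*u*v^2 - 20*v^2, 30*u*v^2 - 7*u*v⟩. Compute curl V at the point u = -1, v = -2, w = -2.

(∇×V)₁ = ∂V₃/∂v − ∂V₂/∂w = 60*u*v - 7*u
(∇×V)₂ = ∂V₁/∂w − ∂V₃/∂u = -5*u^2 - 30*v^2 + 11*v
(∇×V)₃ = ∂V₂/∂u − ∂V₁/∂v = 20*v^2 - 4*w
∇×V = (60*u*v - 7*u, -5*u^2 - 30*v^2 + 11*v, 20*v^2 - 4*w)
At (-1, -2, -2): (127, -147, 88).

(127, -147, 88)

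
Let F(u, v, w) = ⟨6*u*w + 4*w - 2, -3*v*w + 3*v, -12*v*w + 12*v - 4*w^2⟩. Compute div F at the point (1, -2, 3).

12

∂F₁/∂u = 6*w
∂F₂/∂v = -3*w + 3
∂F₃/∂w = -12*v - 8*w
∇·F = -12*v - 5*w + 3
At (1, -2, 3): 12.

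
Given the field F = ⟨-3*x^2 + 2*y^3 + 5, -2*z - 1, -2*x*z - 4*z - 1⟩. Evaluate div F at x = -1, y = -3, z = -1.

∂F₁/∂x = -6*x
∂F₂/∂y = 0
∂F₃/∂z = -2*x - 4
∇·F = -8*x - 4
At (-1, -3, -1): 4.

4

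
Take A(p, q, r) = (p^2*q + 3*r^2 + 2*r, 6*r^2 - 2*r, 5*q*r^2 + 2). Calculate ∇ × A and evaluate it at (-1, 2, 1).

(-5, 8, -1)

(∇×A)₁ = ∂A₃/∂q − ∂A₂/∂r = 5*r^2 - 12*r + 2
(∇×A)₂ = ∂A₁/∂r − ∂A₃/∂p = 6*r + 2
(∇×A)₃ = ∂A₂/∂p − ∂A₁/∂q = -p^2
∇×A = (5*r^2 - 12*r + 2, 6*r + 2, -p^2)
At (-1, 2, 1): (-5, 8, -1).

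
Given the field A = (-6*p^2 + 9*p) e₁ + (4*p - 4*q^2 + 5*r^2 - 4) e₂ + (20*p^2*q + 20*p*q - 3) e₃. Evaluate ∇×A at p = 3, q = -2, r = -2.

(∇×A)₁ = ∂A₃/∂q − ∂A₂/∂r = 20*p^2 + 20*p - 10*r
(∇×A)₂ = ∂A₁/∂r − ∂A₃/∂p = -40*p*q - 20*q
(∇×A)₃ = ∂A₂/∂p − ∂A₁/∂q = 4
∇×A = (20*p^2 + 20*p - 10*r, -40*p*q - 20*q, 4)
At (3, -2, -2): (260, 280, 4).

(260, 280, 4)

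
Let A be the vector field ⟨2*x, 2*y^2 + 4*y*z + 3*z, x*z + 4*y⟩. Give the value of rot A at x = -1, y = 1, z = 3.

(-3, -3, 0)

(∇×A)₁ = ∂A₃/∂y − ∂A₂/∂z = -4*y + 1
(∇×A)₂ = ∂A₁/∂z − ∂A₃/∂x = -z
(∇×A)₃ = ∂A₂/∂x − ∂A₁/∂y = 0
∇×A = (-4*y + 1, -z, 0)
At (-1, 1, 3): (-3, -3, 0).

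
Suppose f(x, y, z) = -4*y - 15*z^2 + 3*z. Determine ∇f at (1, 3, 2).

∂f/∂x = 0
∂f/∂y = -4
∂f/∂z = -30*z + 3
∇f = (0, -4, -30*z + 3)
At (1, 3, 2): (0, -4, -57).

(0, -4, -57)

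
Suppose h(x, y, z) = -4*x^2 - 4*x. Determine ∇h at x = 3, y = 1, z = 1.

∂h/∂x = -8*x - 4
∂h/∂y = 0
∂h/∂z = 0
∇h = (-8*x - 4, 0, 0)
At (3, 1, 1): (-28, 0, 0).

(-28, 0, 0)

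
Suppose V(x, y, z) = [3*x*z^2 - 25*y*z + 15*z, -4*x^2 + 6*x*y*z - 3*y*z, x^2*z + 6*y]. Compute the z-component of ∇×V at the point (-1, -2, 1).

(∇×V)_3 = ∂V₂/∂x − ∂V₁/∂y
= -8*x + 6*y*z − (-25*z)
= -8*x + 6*y*z + 25*z
At (-1, -2, 1): 21.

21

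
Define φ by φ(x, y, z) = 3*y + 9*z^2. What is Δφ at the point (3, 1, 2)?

18

∂²φ/∂x² = 0
∂²φ/∂y² = 0
∂²φ/∂z² = 18
∇²φ = 18
At (3, 1, 2): 18.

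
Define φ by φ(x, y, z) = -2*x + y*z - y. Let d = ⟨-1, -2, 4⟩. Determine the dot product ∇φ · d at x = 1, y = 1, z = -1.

∂φ/∂x = -2
∂φ/∂y = z - 1
∂φ/∂z = y
∇φ at (1, 1, -1) = (-2, -2, 1)
∇φ · d = (-2)(-1) + (-2)(-2) + (1)(4) = 10

10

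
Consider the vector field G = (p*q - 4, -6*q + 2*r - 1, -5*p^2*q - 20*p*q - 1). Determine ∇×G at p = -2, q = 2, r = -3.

(18, 0, 2)

(∇×G)₁ = ∂G₃/∂q − ∂G₂/∂r = -5*p^2 - 20*p - 2
(∇×G)₂ = ∂G₁/∂r − ∂G₃/∂p = 10*p*q + 20*q
(∇×G)₃ = ∂G₂/∂p − ∂G₁/∂q = -p
∇×G = (-5*p^2 - 20*p - 2, 10*p*q + 20*q, -p)
At (-2, 2, -3): (18, 0, 2).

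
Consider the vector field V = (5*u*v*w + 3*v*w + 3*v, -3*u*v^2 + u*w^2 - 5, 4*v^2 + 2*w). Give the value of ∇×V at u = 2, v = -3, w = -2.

(∇×V)₁ = ∂V₃/∂v − ∂V₂/∂w = -2*u*w + 8*v
(∇×V)₂ = ∂V₁/∂w − ∂V₃/∂u = 5*u*v + 3*v
(∇×V)₃ = ∂V₂/∂u − ∂V₁/∂v = -5*u*w - 3*v^2 + w^2 - 3*w - 3
∇×V = (-2*u*w + 8*v, 5*u*v + 3*v, -5*u*w - 3*v^2 + w^2 - 3*w - 3)
At (2, -3, -2): (-16, -39, 0).

(-16, -39, 0)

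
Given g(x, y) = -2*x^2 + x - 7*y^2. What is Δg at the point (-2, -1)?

-18

∂²g/∂x² = -4
∂²g/∂y² = -14
∇²g = -18
At (-2, -1): -18.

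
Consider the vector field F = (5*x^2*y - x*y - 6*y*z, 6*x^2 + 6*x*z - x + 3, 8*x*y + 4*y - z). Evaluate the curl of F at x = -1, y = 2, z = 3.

(2, -28, 17)

(∇×F)₁ = ∂F₃/∂y − ∂F₂/∂z = 2*x + 4
(∇×F)₂ = ∂F₁/∂z − ∂F₃/∂x = -14*y
(∇×F)₃ = ∂F₂/∂x − ∂F₁/∂y = -5*x^2 + 13*x + 12*z - 1
∇×F = (2*x + 4, -14*y, -5*x^2 + 13*x + 12*z - 1)
At (-1, 2, 3): (2, -28, 17).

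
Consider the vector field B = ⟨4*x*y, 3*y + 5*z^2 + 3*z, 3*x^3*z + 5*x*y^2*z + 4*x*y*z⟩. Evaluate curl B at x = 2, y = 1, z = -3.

(-57, 135, -8)

(∇×B)₁ = ∂B₃/∂y − ∂B₂/∂z = 10*x*y*z + 4*x*z - 10*z - 3
(∇×B)₂ = ∂B₁/∂z − ∂B₃/∂x = -9*x^2*z - 5*y^2*z - 4*y*z
(∇×B)₃ = ∂B₂/∂x − ∂B₁/∂y = -4*x
∇×B = (10*x*y*z + 4*x*z - 10*z - 3, -9*x^2*z - 5*y^2*z - 4*y*z, -4*x)
At (2, 1, -3): (-57, 135, -8).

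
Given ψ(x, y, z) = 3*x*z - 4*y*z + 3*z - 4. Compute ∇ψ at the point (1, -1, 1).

(3, -4, 10)

∂ψ/∂x = 3*z
∂ψ/∂y = -4*z
∂ψ/∂z = 3*x - 4*y + 3
∇ψ = (3*z, -4*z, 3*x - 4*y + 3)
At (1, -1, 1): (3, -4, 10).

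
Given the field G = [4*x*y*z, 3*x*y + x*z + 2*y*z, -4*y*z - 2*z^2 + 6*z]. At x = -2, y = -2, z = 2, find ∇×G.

(-2, 16, 12)

(∇×G)₁ = ∂G₃/∂y − ∂G₂/∂z = -x - 2*y - 4*z
(∇×G)₂ = ∂G₁/∂z − ∂G₃/∂x = 4*x*y
(∇×G)₃ = ∂G₂/∂x − ∂G₁/∂y = -4*x*z + 3*y + z
∇×G = (-x - 2*y - 4*z, 4*x*y, -4*x*z + 3*y + z)
At (-2, -2, 2): (-2, 16, 12).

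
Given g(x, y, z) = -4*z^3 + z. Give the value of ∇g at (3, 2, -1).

∂g/∂x = 0
∂g/∂y = 0
∂g/∂z = -12*z^2 + 1
∇g = (0, 0, -12*z^2 + 1)
At (3, 2, -1): (0, 0, -11).

(0, 0, -11)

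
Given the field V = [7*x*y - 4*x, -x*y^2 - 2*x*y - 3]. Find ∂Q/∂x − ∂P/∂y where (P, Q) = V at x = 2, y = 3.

-29

∂V₂/∂x = -y^2 - 2*y
∂V₁/∂y = 7*x
Scalar curl = -7*x - y^2 - 2*y
At (2, 3): -29.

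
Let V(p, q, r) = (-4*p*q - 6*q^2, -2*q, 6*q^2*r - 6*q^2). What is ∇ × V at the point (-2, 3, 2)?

(36, 0, 28)

(∇×V)₁ = ∂V₃/∂q − ∂V₂/∂r = 12*q*r - 12*q
(∇×V)₂ = ∂V₁/∂r − ∂V₃/∂p = 0
(∇×V)₃ = ∂V₂/∂p − ∂V₁/∂q = 4*p + 12*q
∇×V = (12*q*r - 12*q, 0, 4*p + 12*q)
At (-2, 3, 2): (36, 0, 28).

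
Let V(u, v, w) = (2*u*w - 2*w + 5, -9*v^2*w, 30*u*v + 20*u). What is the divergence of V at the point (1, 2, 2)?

-68

∂V₁/∂u = 2*w
∂V₂/∂v = -18*v*w
∂V₃/∂w = 0
∇·V = -18*v*w + 2*w
At (1, 2, 2): -68.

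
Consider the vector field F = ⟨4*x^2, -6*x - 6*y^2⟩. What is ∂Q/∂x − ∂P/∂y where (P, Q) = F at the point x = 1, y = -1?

-6

∂F₂/∂x = -6
∂F₁/∂y = 0
Scalar curl = -6
At (1, -1): -6.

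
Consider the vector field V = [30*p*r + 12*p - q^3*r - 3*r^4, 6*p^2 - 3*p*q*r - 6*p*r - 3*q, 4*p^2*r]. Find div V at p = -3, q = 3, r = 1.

∂V₁/∂p = 30*r + 12
∂V₂/∂q = -3*p*r - 3
∂V₃/∂r = 4*p^2
∇·V = 4*p^2 - 3*p*r + 30*r + 9
At (-3, 3, 1): 84.

84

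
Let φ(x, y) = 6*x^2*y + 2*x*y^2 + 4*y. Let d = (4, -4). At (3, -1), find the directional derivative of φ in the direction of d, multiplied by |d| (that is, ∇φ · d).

-320

∂φ/∂x = 12*x*y + 2*y^2
∂φ/∂y = 6*x^2 + 4*x*y + 4
∇φ at (3, -1) = (-34, 46)
∇φ · d = (-34)(4) + (46)(-4) = -320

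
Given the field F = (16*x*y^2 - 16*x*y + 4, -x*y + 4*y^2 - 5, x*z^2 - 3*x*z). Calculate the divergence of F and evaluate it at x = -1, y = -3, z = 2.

168

∂F₁/∂x = 16*y^2 - 16*y
∂F₂/∂y = -x + 8*y
∂F₃/∂z = 2*x*z - 3*x
∇·F = 2*x*z - 4*x + 16*y^2 - 8*y
At (-1, -3, 2): 168.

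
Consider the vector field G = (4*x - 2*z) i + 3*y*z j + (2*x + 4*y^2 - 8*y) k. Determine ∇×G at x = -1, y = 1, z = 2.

(∇×G)₁ = ∂G₃/∂y − ∂G₂/∂z = 5*y - 8
(∇×G)₂ = ∂G₁/∂z − ∂G₃/∂x = -4
(∇×G)₃ = ∂G₂/∂x − ∂G₁/∂y = 0
∇×G = (5*y - 8, -4, 0)
At (-1, 1, 2): (-3, -4, 0).

(-3, -4, 0)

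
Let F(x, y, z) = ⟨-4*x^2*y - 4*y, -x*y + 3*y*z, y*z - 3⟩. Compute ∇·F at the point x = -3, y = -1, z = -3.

-31

∂F₁/∂x = -8*x*y
∂F₂/∂y = -x + 3*z
∂F₃/∂z = y
∇·F = -8*x*y - x + y + 3*z
At (-3, -1, -3): -31.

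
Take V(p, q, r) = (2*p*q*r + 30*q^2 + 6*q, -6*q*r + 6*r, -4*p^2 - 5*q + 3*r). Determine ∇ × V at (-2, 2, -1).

(∇×V)₁ = ∂V₃/∂q − ∂V₂/∂r = 6*q - 11
(∇×V)₂ = ∂V₁/∂r − ∂V₃/∂p = 2*p*q + 8*p
(∇×V)₃ = ∂V₂/∂p − ∂V₁/∂q = -2*p*r - 60*q - 6
∇×V = (6*q - 11, 2*p*q + 8*p, -2*p*r - 60*q - 6)
At (-2, 2, -1): (1, -24, -130).

(1, -24, -130)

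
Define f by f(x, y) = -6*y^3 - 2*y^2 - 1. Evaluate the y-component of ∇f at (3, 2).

-80

(∇f)_2 = ∂f/∂y = -18*y^2 - 4*y
At (3, 2): -80.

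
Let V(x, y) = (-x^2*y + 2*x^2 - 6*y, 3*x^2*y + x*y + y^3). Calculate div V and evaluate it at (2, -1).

29

∂V₁/∂x = -2*x*y + 4*x
∂V₂/∂y = 3*x^2 + x + 3*y^2
∇·V = 3*x^2 - 2*x*y + 5*x + 3*y^2
At (2, -1): 29.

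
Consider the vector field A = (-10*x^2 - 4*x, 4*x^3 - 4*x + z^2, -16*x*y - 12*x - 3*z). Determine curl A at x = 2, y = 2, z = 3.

(-38, 44, 44)

(∇×A)₁ = ∂A₃/∂y − ∂A₂/∂z = -16*x - 2*z
(∇×A)₂ = ∂A₁/∂z − ∂A₃/∂x = 16*y + 12
(∇×A)₃ = ∂A₂/∂x − ∂A₁/∂y = 12*x^2 - 4
∇×A = (-16*x - 2*z, 16*y + 12, 12*x^2 - 4)
At (2, 2, 3): (-38, 44, 44).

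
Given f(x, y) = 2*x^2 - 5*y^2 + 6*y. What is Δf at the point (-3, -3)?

-6

∂²f/∂x² = 4
∂²f/∂y² = -10
∇²f = -6
At (-3, -3): -6.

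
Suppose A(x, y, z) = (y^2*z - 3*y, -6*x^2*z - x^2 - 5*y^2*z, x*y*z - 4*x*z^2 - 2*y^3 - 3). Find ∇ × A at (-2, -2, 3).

(14, 46, 91)

(∇×A)₁ = ∂A₃/∂y − ∂A₂/∂z = 6*x^2 + x*z - y^2
(∇×A)₂ = ∂A₁/∂z − ∂A₃/∂x = y^2 - y*z + 4*z^2
(∇×A)₃ = ∂A₂/∂x − ∂A₁/∂y = -12*x*z - 2*x - 2*y*z + 3
∇×A = (6*x^2 + x*z - y^2, y^2 - y*z + 4*z^2, -12*x*z - 2*x - 2*y*z + 3)
At (-2, -2, 3): (14, 46, 91).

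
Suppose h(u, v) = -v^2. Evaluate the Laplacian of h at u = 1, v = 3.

∂²h/∂u² = 0
∂²h/∂v² = -2
∇²h = -2
At (1, 3): -2.

-2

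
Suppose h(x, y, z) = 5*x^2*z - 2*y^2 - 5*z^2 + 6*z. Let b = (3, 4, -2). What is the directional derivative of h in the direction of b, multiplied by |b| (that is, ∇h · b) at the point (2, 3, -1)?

-180

∂h/∂x = 10*x*z
∂h/∂y = -4*y
∂h/∂z = 5*x^2 - 10*z + 6
∇h at (2, 3, -1) = (-20, -12, 36)
∇h · b = (-20)(3) + (-12)(4) + (36)(-2) = -180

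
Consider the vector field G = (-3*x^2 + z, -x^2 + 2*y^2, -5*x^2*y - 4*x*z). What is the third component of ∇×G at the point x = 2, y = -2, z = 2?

(∇×G)_3 = ∂G₂/∂x − ∂G₁/∂y
= -2*x − (0)
= -2*x
At (2, -2, 2): -4.

-4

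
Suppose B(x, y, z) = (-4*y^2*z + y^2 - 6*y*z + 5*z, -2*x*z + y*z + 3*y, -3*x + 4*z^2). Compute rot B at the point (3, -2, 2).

(8, 4, -20)

(∇×B)₁ = ∂B₃/∂y − ∂B₂/∂z = 2*x - y
(∇×B)₂ = ∂B₁/∂z − ∂B₃/∂x = -4*y^2 - 6*y + 8
(∇×B)₃ = ∂B₂/∂x − ∂B₁/∂y = 8*y*z - 2*y + 4*z
∇×B = (2*x - y, -4*y^2 - 6*y + 8, 8*y*z - 2*y + 4*z)
At (3, -2, 2): (8, 4, -20).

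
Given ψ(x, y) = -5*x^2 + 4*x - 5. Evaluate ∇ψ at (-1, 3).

(14, 0)

∂ψ/∂x = -10*x + 4
∂ψ/∂y = 0
∇ψ = (-10*x + 4, 0)
At (-1, 3): (14, 0).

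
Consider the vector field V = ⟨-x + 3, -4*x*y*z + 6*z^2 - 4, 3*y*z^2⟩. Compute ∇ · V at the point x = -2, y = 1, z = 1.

13

∂V₁/∂x = -1
∂V₂/∂y = -4*x*z
∂V₃/∂z = 6*y*z
∇·V = -4*x*z + 6*y*z - 1
At (-2, 1, 1): 13.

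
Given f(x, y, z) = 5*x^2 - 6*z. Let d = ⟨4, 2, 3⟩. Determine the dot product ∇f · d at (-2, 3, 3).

∂f/∂x = 10*x
∂f/∂y = 0
∂f/∂z = -6
∇f at (-2, 3, 3) = (-20, 0, -6)
∇f · d = (-20)(4) + (0)(2) + (-6)(3) = -98

-98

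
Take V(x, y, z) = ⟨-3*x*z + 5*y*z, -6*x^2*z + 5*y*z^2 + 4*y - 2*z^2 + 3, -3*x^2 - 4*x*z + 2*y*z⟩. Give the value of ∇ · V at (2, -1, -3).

48

∂V₁/∂x = -3*z
∂V₂/∂y = 5*z^2 + 4
∂V₃/∂z = -4*x + 2*y
∇·V = -4*x + 2*y + 5*z^2 - 3*z + 4
At (2, -1, -3): 48.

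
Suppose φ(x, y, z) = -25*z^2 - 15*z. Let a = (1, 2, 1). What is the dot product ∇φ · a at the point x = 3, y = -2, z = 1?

∂φ/∂x = 0
∂φ/∂y = 0
∂φ/∂z = -50*z - 15
∇φ at (3, -2, 1) = (0, 0, -65)
∇φ · a = (0)(1) + (0)(2) + (-65)(1) = -65

-65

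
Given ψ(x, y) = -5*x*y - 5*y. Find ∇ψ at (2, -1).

∂ψ/∂x = -5*y
∂ψ/∂y = -5*x - 5
∇ψ = (-5*y, -5*x - 5)
At (2, -1): (5, -15).

(5, -15)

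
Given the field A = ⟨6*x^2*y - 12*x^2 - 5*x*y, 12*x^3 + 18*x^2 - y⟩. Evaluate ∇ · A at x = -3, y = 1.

30

∂A₁/∂x = 12*x*y - 24*x - 5*y
∂A₂/∂y = -1
∇·A = 12*x*y - 24*x - 5*y - 1
At (-3, 1): 30.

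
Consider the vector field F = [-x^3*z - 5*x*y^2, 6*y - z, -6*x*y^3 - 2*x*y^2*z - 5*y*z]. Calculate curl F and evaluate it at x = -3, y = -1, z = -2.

(89, 17, 30)

(∇×F)₁ = ∂F₃/∂y − ∂F₂/∂z = -18*x*y^2 - 4*x*y*z - 5*z + 1
(∇×F)₂ = ∂F₁/∂z − ∂F₃/∂x = -x^3 + 6*y^3 + 2*y^2*z
(∇×F)₃ = ∂F₂/∂x − ∂F₁/∂y = 10*x*y
∇×F = (-18*x*y^2 - 4*x*y*z - 5*z + 1, -x^3 + 6*y^3 + 2*y^2*z, 10*x*y)
At (-3, -1, -2): (89, 17, 30).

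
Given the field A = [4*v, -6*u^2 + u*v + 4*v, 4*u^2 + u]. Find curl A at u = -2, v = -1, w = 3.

(∇×A)₁ = ∂A₃/∂v − ∂A₂/∂w = 0
(∇×A)₂ = ∂A₁/∂w − ∂A₃/∂u = -8*u - 1
(∇×A)₃ = ∂A₂/∂u − ∂A₁/∂v = -12*u + v - 4
∇×A = (0, -8*u - 1, -12*u + v - 4)
At (-2, -1, 3): (0, 15, 19).

(0, 15, 19)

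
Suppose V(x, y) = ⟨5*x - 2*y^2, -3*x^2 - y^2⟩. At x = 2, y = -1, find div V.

7

∂V₁/∂x = 5
∂V₂/∂y = -2*y
∇·V = -2*y + 5
At (2, -1): 7.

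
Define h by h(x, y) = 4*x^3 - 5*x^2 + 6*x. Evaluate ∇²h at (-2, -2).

-58

∂²h/∂x² = 2*(12*x - 5)
∂²h/∂y² = 0
∇²h = 24*x - 10
At (-2, -2): -58.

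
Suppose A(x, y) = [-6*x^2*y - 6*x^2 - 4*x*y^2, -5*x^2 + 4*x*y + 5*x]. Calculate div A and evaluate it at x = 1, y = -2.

0

∂A₁/∂x = -12*x*y - 12*x - 4*y^2
∂A₂/∂y = 4*x
∇·A = -12*x*y - 8*x - 4*y^2
At (1, -2): 0.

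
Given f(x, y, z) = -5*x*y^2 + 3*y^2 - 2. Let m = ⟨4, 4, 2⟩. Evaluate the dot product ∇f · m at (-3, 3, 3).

∂f/∂x = -5*y^2
∂f/∂y = -10*x*y + 6*y
∂f/∂z = 0
∇f at (-3, 3, 3) = (-45, 108, 0)
∇f · m = (-45)(4) + (108)(4) + (0)(2) = 252

252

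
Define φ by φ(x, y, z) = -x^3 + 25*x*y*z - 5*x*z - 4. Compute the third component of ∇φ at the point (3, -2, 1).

-165

(∇φ)_3 = ∂φ/∂z = 25*x*y - 5*x
At (3, -2, 1): -165.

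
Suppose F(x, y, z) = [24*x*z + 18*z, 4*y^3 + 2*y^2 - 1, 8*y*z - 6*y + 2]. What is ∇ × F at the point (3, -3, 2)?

(10, 90, 0)

(∇×F)₁ = ∂F₃/∂y − ∂F₂/∂z = 8*z - 6
(∇×F)₂ = ∂F₁/∂z − ∂F₃/∂x = 24*x + 18
(∇×F)₃ = ∂F₂/∂x − ∂F₁/∂y = 0
∇×F = (8*z - 6, 24*x + 18, 0)
At (3, -3, 2): (10, 90, 0).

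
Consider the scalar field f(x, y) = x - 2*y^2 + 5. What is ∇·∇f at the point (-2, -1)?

∂²f/∂x² = 0
∂²f/∂y² = -4
∇²f = -4
At (-2, -1): -4.

-4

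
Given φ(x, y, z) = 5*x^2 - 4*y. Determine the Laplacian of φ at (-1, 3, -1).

10

∂²φ/∂x² = 10
∂²φ/∂y² = 0
∂²φ/∂z² = 0
∇²φ = 10
At (-1, 3, -1): 10.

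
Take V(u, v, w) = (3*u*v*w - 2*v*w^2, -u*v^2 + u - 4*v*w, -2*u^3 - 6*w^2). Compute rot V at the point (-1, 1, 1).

(∇×V)₁ = ∂V₃/∂v − ∂V₂/∂w = 4*v
(∇×V)₂ = ∂V₁/∂w − ∂V₃/∂u = 6*u^2 + 3*u*v - 4*v*w
(∇×V)₃ = ∂V₂/∂u − ∂V₁/∂v = -3*u*w - v^2 + 2*w^2 + 1
∇×V = (4*v, 6*u^2 + 3*u*v - 4*v*w, -3*u*w - v^2 + 2*w^2 + 1)
At (-1, 1, 1): (4, -1, 5).

(4, -1, 5)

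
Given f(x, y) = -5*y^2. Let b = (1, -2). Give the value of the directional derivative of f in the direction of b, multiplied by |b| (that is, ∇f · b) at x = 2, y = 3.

60

∂f/∂x = 0
∂f/∂y = -10*y
∇f at (2, 3) = (0, -30)
∇f · b = (0)(1) + (-30)(-2) = 60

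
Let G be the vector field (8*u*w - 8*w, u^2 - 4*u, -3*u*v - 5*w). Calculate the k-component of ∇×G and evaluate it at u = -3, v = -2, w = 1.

(∇×G)_3 = ∂G₂/∂u − ∂G₁/∂v
= 2*u - 4 − (0)
= 2*u - 4
At (-3, -2, 1): -10.

-10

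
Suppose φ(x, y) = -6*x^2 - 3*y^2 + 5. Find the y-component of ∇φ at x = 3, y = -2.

(∇φ)_2 = ∂φ/∂y = -6*y
At (3, -2): 12.

12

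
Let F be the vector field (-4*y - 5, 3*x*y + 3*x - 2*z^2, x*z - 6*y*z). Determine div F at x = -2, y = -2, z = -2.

∂F₁/∂x = 0
∂F₂/∂y = 3*x
∂F₃/∂z = x - 6*y
∇·F = 4*x - 6*y
At (-2, -2, -2): 4.

4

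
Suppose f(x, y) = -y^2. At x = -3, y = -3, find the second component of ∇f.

(∇f)_2 = ∂f/∂y = -2*y
At (-3, -3): 6.

6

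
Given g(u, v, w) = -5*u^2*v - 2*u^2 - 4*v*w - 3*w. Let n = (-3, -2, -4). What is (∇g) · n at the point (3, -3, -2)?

∂g/∂u = -10*u*v - 4*u
∂g/∂v = -5*u^2 - 4*w
∂g/∂w = -4*v - 3
∇g at (3, -3, -2) = (78, -37, 9)
∇g · n = (78)(-3) + (-37)(-2) + (9)(-4) = -196

-196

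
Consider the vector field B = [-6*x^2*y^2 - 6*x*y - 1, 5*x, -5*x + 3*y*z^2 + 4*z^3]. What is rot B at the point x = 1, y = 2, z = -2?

(∇×B)₁ = ∂B₃/∂y − ∂B₂/∂z = 3*z^2
(∇×B)₂ = ∂B₁/∂z − ∂B₃/∂x = 5
(∇×B)₃ = ∂B₂/∂x − ∂B₁/∂y = 12*x^2*y + 6*x + 5
∇×B = (3*z^2, 5, 12*x^2*y + 6*x + 5)
At (1, 2, -2): (12, 5, 35).

(12, 5, 35)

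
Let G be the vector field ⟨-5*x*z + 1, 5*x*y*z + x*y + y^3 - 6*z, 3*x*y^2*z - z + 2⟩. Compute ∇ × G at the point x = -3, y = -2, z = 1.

(∇×G)₁ = ∂G₃/∂y − ∂G₂/∂z = 6*x*y*z - 5*x*y + 6
(∇×G)₂ = ∂G₁/∂z − ∂G₃/∂x = -5*x - 3*y^2*z
(∇×G)₃ = ∂G₂/∂x − ∂G₁/∂y = 5*y*z + y
∇×G = (6*x*y*z - 5*x*y + 6, -5*x - 3*y^2*z, 5*y*z + y)
At (-3, -2, 1): (12, 3, -12).

(12, 3, -12)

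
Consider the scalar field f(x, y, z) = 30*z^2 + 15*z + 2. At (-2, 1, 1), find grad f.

∂f/∂x = 0
∂f/∂y = 0
∂f/∂z = 60*z + 15
∇f = (0, 0, 60*z + 15)
At (-2, 1, 1): (0, 0, 75).

(0, 0, 75)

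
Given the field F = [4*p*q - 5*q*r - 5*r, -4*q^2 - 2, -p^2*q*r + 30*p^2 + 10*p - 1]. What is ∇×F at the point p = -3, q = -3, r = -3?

(∇×F)₁ = ∂F₃/∂q − ∂F₂/∂r = -p^2*r
(∇×F)₂ = ∂F₁/∂r − ∂F₃/∂p = 2*p*q*r - 60*p - 5*q - 15
(∇×F)₃ = ∂F₂/∂p − ∂F₁/∂q = -4*p + 5*r
∇×F = (-p^2*r, 2*p*q*r - 60*p - 5*q - 15, -4*p + 5*r)
At (-3, -3, -3): (27, 126, -3).

(27, 126, -3)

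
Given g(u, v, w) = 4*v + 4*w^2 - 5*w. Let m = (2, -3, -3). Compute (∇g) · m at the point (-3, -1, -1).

27

∂g/∂u = 0
∂g/∂v = 4
∂g/∂w = 8*w - 5
∇g at (-3, -1, -1) = (0, 4, -13)
∇g · m = (0)(2) + (4)(-3) + (-13)(-3) = 27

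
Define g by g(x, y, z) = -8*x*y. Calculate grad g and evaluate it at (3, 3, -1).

(-24, -24, 0)

∂g/∂x = -8*y
∂g/∂y = -8*x
∂g/∂z = 0
∇g = (-8*y, -8*x, 0)
At (3, 3, -1): (-24, -24, 0).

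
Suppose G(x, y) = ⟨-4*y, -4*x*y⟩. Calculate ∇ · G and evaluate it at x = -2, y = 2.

8

∂G₁/∂x = 0
∂G₂/∂y = -4*x
∇·G = -4*x
At (-2, 2): 8.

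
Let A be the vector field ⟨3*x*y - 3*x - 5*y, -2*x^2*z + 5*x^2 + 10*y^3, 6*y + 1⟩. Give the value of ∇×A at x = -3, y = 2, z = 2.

(∇×A)₁ = ∂A₃/∂y − ∂A₂/∂z = 2*x^2 + 6
(∇×A)₂ = ∂A₁/∂z − ∂A₃/∂x = 0
(∇×A)₃ = ∂A₂/∂x − ∂A₁/∂y = -4*x*z + 7*x + 5
∇×A = (2*x^2 + 6, 0, -4*x*z + 7*x + 5)
At (-3, 2, 2): (24, 0, 8).

(24, 0, 8)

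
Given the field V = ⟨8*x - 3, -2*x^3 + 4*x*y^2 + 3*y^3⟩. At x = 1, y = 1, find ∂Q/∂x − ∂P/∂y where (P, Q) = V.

-2

∂V₂/∂x = -6*x^2 + 4*y^2
∂V₁/∂y = 0
Scalar curl = -6*x^2 + 4*y^2
At (1, 1): -2.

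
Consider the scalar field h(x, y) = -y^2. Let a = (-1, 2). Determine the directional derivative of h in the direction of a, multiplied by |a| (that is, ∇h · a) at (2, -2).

∂h/∂x = 0
∂h/∂y = -2*y
∇h at (2, -2) = (0, 4)
∇h · a = (0)(-1) + (4)(2) = 8

8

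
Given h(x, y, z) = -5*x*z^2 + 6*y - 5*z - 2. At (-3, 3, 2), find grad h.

∂h/∂x = -5*z^2
∂h/∂y = 6
∂h/∂z = -10*x*z - 5
∇h = (-5*z^2, 6, -10*x*z - 5)
At (-3, 3, 2): (-20, 6, 55).

(-20, 6, 55)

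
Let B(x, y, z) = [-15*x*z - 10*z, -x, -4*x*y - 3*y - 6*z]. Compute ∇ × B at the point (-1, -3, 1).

(∇×B)₁ = ∂B₃/∂y − ∂B₂/∂z = -4*x - 3
(∇×B)₂ = ∂B₁/∂z − ∂B₃/∂x = -15*x + 4*y - 10
(∇×B)₃ = ∂B₂/∂x − ∂B₁/∂y = -1
∇×B = (-4*x - 3, -15*x + 4*y - 10, -1)
At (-1, -3, 1): (1, -7, -1).

(1, -7, -1)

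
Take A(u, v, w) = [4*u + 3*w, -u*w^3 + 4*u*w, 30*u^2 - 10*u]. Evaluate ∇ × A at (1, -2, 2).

(8, -47, 0)

(∇×A)₁ = ∂A₃/∂v − ∂A₂/∂w = 3*u*w^2 - 4*u
(∇×A)₂ = ∂A₁/∂w − ∂A₃/∂u = -60*u + 13
(∇×A)₃ = ∂A₂/∂u − ∂A₁/∂v = -w^3 + 4*w
∇×A = (3*u*w^2 - 4*u, -60*u + 13, -w^3 + 4*w)
At (1, -2, 2): (8, -47, 0).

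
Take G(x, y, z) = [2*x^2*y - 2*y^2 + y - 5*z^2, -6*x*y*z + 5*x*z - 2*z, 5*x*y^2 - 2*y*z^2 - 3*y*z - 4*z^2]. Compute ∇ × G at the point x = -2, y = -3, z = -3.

(99, -15, -90)

(∇×G)₁ = ∂G₃/∂y − ∂G₂/∂z = 16*x*y - 5*x - 2*z^2 - 3*z + 2
(∇×G)₂ = ∂G₁/∂z − ∂G₃/∂x = -5*y^2 - 10*z
(∇×G)₃ = ∂G₂/∂x − ∂G₁/∂y = -2*x^2 - 6*y*z + 4*y + 5*z - 1
∇×G = (16*x*y - 5*x - 2*z^2 - 3*z + 2, -5*y^2 - 10*z, -2*x^2 - 6*y*z + 4*y + 5*z - 1)
At (-2, -3, -3): (99, -15, -90).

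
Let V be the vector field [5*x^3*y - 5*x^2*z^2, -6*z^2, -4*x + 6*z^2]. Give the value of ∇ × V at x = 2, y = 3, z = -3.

(-36, 124, -40)

(∇×V)₁ = ∂V₃/∂y − ∂V₂/∂z = 12*z
(∇×V)₂ = ∂V₁/∂z − ∂V₃/∂x = -10*x^2*z + 4
(∇×V)₃ = ∂V₂/∂x − ∂V₁/∂y = -5*x^3
∇×V = (12*z, -10*x^2*z + 4, -5*x^3)
At (2, 3, -3): (-36, 124, -40).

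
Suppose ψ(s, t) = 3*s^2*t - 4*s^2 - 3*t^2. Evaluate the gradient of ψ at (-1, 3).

(-10, -15)

∂ψ/∂s = 6*s*t - 8*s
∂ψ/∂t = 3*s^2 - 6*t
∇ψ = (6*s*t - 8*s, 3*s^2 - 6*t)
At (-1, 3): (-10, -15).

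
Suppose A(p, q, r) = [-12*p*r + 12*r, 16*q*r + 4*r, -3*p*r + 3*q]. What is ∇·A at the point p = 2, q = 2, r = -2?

∂A₁/∂p = -12*r
∂A₂/∂q = 16*r
∂A₃/∂r = -3*p
∇·A = -3*p + 4*r
At (2, 2, -2): -14.

-14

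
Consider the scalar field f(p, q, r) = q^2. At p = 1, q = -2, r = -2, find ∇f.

(0, -4, 0)

∂f/∂p = 0
∂f/∂q = 2*q
∂f/∂r = 0
∇f = (0, 2*q, 0)
At (1, -2, -2): (0, -4, 0).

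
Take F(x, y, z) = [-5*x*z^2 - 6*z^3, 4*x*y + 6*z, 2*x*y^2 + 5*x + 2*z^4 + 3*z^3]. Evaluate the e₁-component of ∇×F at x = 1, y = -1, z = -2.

(∇×F)_1 = ∂F₃/∂y − ∂F₂/∂z
= 4*x*y − (6)
= 4*x*y - 6
At (1, -1, -2): -10.

-10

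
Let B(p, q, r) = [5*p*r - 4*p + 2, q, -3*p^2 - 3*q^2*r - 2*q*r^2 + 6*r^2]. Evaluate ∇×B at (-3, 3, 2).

(∇×B)₁ = ∂B₃/∂q − ∂B₂/∂r = -6*q*r - 2*r^2
(∇×B)₂ = ∂B₁/∂r − ∂B₃/∂p = 11*p
(∇×B)₃ = ∂B₂/∂p − ∂B₁/∂q = 0
∇×B = (-6*q*r - 2*r^2, 11*p, 0)
At (-3, 3, 2): (-44, -33, 0).

(-44, -33, 0)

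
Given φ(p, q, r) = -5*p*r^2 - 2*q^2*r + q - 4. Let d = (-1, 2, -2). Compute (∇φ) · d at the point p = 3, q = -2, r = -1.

∂φ/∂p = -5*r^2
∂φ/∂q = -4*q*r + 1
∂φ/∂r = -10*p*r - 2*q^2
∇φ at (3, -2, -1) = (-5, -7, 22)
∇φ · d = (-5)(-1) + (-7)(2) + (22)(-2) = -53

-53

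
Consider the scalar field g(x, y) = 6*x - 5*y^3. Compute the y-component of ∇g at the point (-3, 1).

-15

(∇g)_2 = ∂g/∂y = -15*y^2
At (-3, 1): -15.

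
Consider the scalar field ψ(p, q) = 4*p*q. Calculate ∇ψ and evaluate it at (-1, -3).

(-12, -4)

∂ψ/∂p = 4*q
∂ψ/∂q = 4*p
∇ψ = (4*q, 4*p)
At (-1, -3): (-12, -4).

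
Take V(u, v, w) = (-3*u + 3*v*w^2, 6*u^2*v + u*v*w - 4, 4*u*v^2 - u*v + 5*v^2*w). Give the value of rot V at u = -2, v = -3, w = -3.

(∇×V)₁ = ∂V₃/∂v − ∂V₂/∂w = 7*u*v - u + 10*v*w
(∇×V)₂ = ∂V₁/∂w − ∂V₃/∂u = -4*v^2 + 6*v*w + v
(∇×V)₃ = ∂V₂/∂u − ∂V₁/∂v = 12*u*v + v*w - 3*w^2
∇×V = (7*u*v - u + 10*v*w, -4*v^2 + 6*v*w + v, 12*u*v + v*w - 3*w^2)
At (-2, -3, -3): (134, 15, 54).

(134, 15, 54)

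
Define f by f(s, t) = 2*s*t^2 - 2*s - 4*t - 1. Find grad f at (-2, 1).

∂f/∂s = 2*t^2 - 2
∂f/∂t = 4*s*t - 4
∇f = (2*t^2 - 2, 4*s*t - 4)
At (-2, 1): (0, -12).

(0, -12)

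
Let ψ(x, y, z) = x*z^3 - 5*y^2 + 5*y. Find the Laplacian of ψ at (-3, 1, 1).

∂²ψ/∂x² = 0
∂²ψ/∂y² = -10
∂²ψ/∂z² = 6*x*z
∇²ψ = 6*x*z - 10
At (-3, 1, 1): -28.

-28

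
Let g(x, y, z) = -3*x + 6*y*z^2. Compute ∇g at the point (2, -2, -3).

∂g/∂x = -3
∂g/∂y = 6*z^2
∂g/∂z = 12*y*z
∇g = (-3, 6*z^2, 12*y*z)
At (2, -2, -3): (-3, 54, 72).

(-3, 54, 72)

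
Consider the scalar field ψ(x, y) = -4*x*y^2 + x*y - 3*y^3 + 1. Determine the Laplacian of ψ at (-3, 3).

-30

∂²ψ/∂x² = 0
∂²ψ/∂y² = -2*(4*x + 9*y)
∇²ψ = -8*x - 18*y
At (-3, 3): -30.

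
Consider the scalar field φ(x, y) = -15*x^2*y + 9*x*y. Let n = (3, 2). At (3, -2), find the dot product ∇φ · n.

∂φ/∂x = -30*x*y + 9*y
∂φ/∂y = -15*x^2 + 9*x
∇φ at (3, -2) = (162, -108)
∇φ · n = (162)(3) + (-108)(2) = 270

270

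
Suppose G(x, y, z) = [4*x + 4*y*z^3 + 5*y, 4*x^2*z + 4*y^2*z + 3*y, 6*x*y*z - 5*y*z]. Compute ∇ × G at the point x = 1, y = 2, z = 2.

(∇×G)₁ = ∂G₃/∂y − ∂G₂/∂z = -4*x^2 + 6*x*z - 4*y^2 - 5*z
(∇×G)₂ = ∂G₁/∂z − ∂G₃/∂x = 12*y*z^2 - 6*y*z
(∇×G)₃ = ∂G₂/∂x − ∂G₁/∂y = 8*x*z - 4*z^3 - 5
∇×G = (-4*x^2 + 6*x*z - 4*y^2 - 5*z, 12*y*z^2 - 6*y*z, 8*x*z - 4*z^3 - 5)
At (1, 2, 2): (-18, 72, -21).

(-18, 72, -21)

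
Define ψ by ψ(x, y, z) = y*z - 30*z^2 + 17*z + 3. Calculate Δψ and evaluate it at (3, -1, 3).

-60

∂²ψ/∂x² = 0
∂²ψ/∂y² = 0
∂²ψ/∂z² = -60
∇²ψ = -60
At (3, -1, 3): -60.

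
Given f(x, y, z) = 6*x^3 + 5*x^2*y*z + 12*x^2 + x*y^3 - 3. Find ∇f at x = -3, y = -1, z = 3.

(179, 126, -45)

∂f/∂x = 18*x^2 + 10*x*y*z + 24*x + y^3
∂f/∂y = 5*x^2*z + 3*x*y^2
∂f/∂z = 5*x^2*y
∇f = (18*x^2 + 10*x*y*z + 24*x + y^3, 5*x^2*z + 3*x*y^2, 5*x^2*y)
At (-3, -1, 3): (179, 126, -45).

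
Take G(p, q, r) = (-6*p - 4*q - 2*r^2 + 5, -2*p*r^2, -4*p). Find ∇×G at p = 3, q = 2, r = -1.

(-12, 8, 2)

(∇×G)₁ = ∂G₃/∂q − ∂G₂/∂r = 4*p*r
(∇×G)₂ = ∂G₁/∂r − ∂G₃/∂p = -4*r + 4
(∇×G)₃ = ∂G₂/∂p − ∂G₁/∂q = -2*r^2 + 4
∇×G = (4*p*r, -4*r + 4, -2*r^2 + 4)
At (3, 2, -1): (-12, 8, 2).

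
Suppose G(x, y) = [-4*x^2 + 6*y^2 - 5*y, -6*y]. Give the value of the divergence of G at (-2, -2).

∂G₁/∂x = -8*x
∂G₂/∂y = -6
∇·G = -8*x - 6
At (-2, -2): 10.

10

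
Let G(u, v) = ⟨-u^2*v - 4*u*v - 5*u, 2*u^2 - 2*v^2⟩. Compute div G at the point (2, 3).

∂G₁/∂u = -2*u*v - 4*v - 5
∂G₂/∂v = -4*v
∇·G = -2*u*v - 8*v - 5
At (2, 3): -41.

-41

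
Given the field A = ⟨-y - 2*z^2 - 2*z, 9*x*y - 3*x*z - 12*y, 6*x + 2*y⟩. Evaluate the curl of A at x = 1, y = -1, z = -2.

(5, 0, -2)

(∇×A)₁ = ∂A₃/∂y − ∂A₂/∂z = 3*x + 2
(∇×A)₂ = ∂A₁/∂z − ∂A₃/∂x = -4*z - 8
(∇×A)₃ = ∂A₂/∂x − ∂A₁/∂y = 9*y - 3*z + 1
∇×A = (3*x + 2, -4*z - 8, 9*y - 3*z + 1)
At (1, -1, -2): (5, 0, -2).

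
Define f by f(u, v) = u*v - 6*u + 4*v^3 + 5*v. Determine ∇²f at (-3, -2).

∂²f/∂u² = 0
∂²f/∂v² = 24*v
∇²f = 24*v
At (-3, -2): -48.

-48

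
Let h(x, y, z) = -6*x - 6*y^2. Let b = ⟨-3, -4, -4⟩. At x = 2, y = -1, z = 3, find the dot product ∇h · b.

∂h/∂x = -6
∂h/∂y = -12*y
∂h/∂z = 0
∇h at (2, -1, 3) = (-6, 12, 0)
∇h · b = (-6)(-3) + (12)(-4) + (0)(-4) = -30

-30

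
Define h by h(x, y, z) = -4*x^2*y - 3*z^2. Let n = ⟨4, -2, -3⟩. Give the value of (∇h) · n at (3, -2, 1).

282

∂h/∂x = -8*x*y
∂h/∂y = -4*x^2
∂h/∂z = -6*z
∇h at (3, -2, 1) = (48, -36, -6)
∇h · n = (48)(4) + (-36)(-2) + (-6)(-3) = 282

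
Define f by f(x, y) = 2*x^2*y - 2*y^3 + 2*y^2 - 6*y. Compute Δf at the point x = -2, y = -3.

∂²f/∂x² = 4*y
∂²f/∂y² = 4*(-3*y + 1)
∇²f = -8*y + 4
At (-2, -3): 28.

28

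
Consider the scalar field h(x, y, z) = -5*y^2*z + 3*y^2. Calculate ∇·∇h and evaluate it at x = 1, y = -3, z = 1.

∂²h/∂x² = 0
∂²h/∂y² = 2*(-5*z + 3)
∂²h/∂z² = 0
∇²h = -10*z + 6
At (1, -3, 1): -4.

-4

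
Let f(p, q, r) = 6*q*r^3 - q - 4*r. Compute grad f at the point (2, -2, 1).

(0, 5, -40)

∂f/∂p = 0
∂f/∂q = 6*r^3 - 1
∂f/∂r = 18*q*r^2 - 4
∇f = (0, 6*r^3 - 1, 18*q*r^2 - 4)
At (2, -2, 1): (0, 5, -40).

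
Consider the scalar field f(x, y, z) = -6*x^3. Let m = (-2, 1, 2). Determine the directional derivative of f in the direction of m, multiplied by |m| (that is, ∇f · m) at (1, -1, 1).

∂f/∂x = -18*x^2
∂f/∂y = 0
∂f/∂z = 0
∇f at (1, -1, 1) = (-18, 0, 0)
∇f · m = (-18)(-2) + (0)(1) + (0)(2) = 36

36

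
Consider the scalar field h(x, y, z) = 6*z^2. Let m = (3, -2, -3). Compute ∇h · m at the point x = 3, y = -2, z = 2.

-72

∂h/∂x = 0
∂h/∂y = 0
∂h/∂z = 12*z
∇h at (3, -2, 2) = (0, 0, 24)
∇h · m = (0)(3) + (0)(-2) + (24)(-3) = -72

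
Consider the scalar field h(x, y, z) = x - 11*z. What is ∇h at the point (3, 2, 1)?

(1, 0, -11)

∂h/∂x = 1
∂h/∂y = 0
∂h/∂z = -11
∇h = (1, 0, -11)
At (3, 2, 1): (1, 0, -11).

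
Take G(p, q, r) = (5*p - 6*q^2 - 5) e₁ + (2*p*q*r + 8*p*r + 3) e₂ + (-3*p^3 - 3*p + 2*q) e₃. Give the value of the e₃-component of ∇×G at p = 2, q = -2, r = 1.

-20

(∇×G)_3 = ∂G₂/∂p − ∂G₁/∂q
= 2*q*r + 8*r − (-12*q)
= 2*q*r + 12*q + 8*r
At (2, -2, 1): -20.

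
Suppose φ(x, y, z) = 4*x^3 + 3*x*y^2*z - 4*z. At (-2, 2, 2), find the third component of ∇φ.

-28

(∇φ)_3 = ∂φ/∂z = 3*x*y^2 - 4
At (-2, 2, 2): -28.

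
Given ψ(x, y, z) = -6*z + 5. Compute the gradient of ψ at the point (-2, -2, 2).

(0, 0, -6)

∂ψ/∂x = 0
∂ψ/∂y = 0
∂ψ/∂z = -6
∇ψ = (0, 0, -6)
At (-2, -2, 2): (0, 0, -6).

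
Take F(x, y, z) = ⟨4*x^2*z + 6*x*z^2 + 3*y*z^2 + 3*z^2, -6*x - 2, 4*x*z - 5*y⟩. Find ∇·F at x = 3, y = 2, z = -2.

-12

∂F₁/∂x = 8*x*z + 6*z^2
∂F₂/∂y = 0
∂F₃/∂z = 4*x
∇·F = 8*x*z + 4*x + 6*z^2
At (3, 2, -2): -12.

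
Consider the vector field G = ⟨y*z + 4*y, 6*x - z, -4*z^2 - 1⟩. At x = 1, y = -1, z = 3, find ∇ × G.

(1, -1, -1)

(∇×G)₁ = ∂G₃/∂y − ∂G₂/∂z = 1
(∇×G)₂ = ∂G₁/∂z − ∂G₃/∂x = y
(∇×G)₃ = ∂G₂/∂x − ∂G₁/∂y = -z + 2
∇×G = (1, y, -z + 2)
At (1, -1, 3): (1, -1, -1).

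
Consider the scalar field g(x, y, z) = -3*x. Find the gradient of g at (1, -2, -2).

∂g/∂x = -3
∂g/∂y = 0
∂g/∂z = 0
∇g = (-3, 0, 0)
At (1, -2, -2): (-3, 0, 0).

(-3, 0, 0)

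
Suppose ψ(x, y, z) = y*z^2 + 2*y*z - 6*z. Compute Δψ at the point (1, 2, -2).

4

∂²ψ/∂x² = 0
∂²ψ/∂y² = 0
∂²ψ/∂z² = 2*y
∇²ψ = 2*y
At (1, 2, -2): 4.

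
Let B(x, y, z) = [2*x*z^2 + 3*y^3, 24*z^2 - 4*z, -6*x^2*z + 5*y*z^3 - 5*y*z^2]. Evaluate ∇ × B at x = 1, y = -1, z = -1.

(42, -16, -9)

(∇×B)₁ = ∂B₃/∂y − ∂B₂/∂z = 5*z^3 - 5*z^2 - 48*z + 4
(∇×B)₂ = ∂B₁/∂z − ∂B₃/∂x = 16*x*z
(∇×B)₃ = ∂B₂/∂x − ∂B₁/∂y = -9*y^2
∇×B = (5*z^3 - 5*z^2 - 48*z + 4, 16*x*z, -9*y^2)
At (1, -1, -1): (42, -16, -9).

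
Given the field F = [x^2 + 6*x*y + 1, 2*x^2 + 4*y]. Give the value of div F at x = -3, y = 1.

4

∂F₁/∂x = 2*x + 6*y
∂F₂/∂y = 4
∇·F = 2*x + 6*y + 4
At (-3, 1): 4.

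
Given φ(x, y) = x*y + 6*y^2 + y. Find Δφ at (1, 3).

∂²φ/∂x² = 0
∂²φ/∂y² = 12
∇²φ = 12
At (1, 3): 12.

12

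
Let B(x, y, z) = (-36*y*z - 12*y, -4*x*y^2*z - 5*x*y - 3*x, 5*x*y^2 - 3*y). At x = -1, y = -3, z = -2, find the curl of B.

(-9, 63, 24)

(∇×B)₁ = ∂B₃/∂y − ∂B₂/∂z = 4*x*y^2 + 10*x*y - 3
(∇×B)₂ = ∂B₁/∂z − ∂B₃/∂x = -5*y^2 - 36*y
(∇×B)₃ = ∂B₂/∂x − ∂B₁/∂y = -4*y^2*z - 5*y + 36*z + 9
∇×B = (4*x*y^2 + 10*x*y - 3, -5*y^2 - 36*y, -4*y^2*z - 5*y + 36*z + 9)
At (-1, -3, -2): (-9, 63, 24).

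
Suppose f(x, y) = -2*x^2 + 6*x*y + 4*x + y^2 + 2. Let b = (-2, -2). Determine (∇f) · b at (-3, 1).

-12

∂f/∂x = -4*x + 6*y + 4
∂f/∂y = 6*x + 2*y
∇f at (-3, 1) = (22, -16)
∇f · b = (22)(-2) + (-16)(-2) = -12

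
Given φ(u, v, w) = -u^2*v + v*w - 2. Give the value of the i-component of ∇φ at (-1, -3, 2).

-6

(∇φ)_1 = ∂φ/∂u = -2*u*v
At (-1, -3, 2): -6.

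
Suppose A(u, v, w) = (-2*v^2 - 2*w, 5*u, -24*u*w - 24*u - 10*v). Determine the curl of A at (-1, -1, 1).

(∇×A)₁ = ∂A₃/∂v − ∂A₂/∂w = -10
(∇×A)₂ = ∂A₁/∂w − ∂A₃/∂u = 24*w + 22
(∇×A)₃ = ∂A₂/∂u − ∂A₁/∂v = 4*v + 5
∇×A = (-10, 24*w + 22, 4*v + 5)
At (-1, -1, 1): (-10, 46, 1).

(-10, 46, 1)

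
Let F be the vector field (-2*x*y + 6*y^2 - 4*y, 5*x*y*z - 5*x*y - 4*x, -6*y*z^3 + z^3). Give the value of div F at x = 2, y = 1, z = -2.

-92

∂F₁/∂x = -2*y
∂F₂/∂y = 5*x*z - 5*x
∂F₃/∂z = -18*y*z^2 + 3*z^2
∇·F = 5*x*z - 5*x - 18*y*z^2 - 2*y + 3*z^2
At (2, 1, -2): -92.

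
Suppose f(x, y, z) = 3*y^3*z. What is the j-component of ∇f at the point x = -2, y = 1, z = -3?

-27

(∇f)_2 = ∂f/∂y = 9*y^2*z
At (-2, 1, -3): -27.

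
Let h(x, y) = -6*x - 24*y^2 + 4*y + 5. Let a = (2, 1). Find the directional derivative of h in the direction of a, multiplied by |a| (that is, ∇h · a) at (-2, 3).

∂h/∂x = -6
∂h/∂y = -48*y + 4
∇h at (-2, 3) = (-6, -140)
∇h · a = (-6)(2) + (-140)(1) = -152

-152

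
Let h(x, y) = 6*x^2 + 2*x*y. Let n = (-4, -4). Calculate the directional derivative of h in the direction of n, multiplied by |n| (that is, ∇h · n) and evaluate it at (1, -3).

-32

∂h/∂x = 12*x + 2*y
∂h/∂y = 2*x
∇h at (1, -3) = (6, 2)
∇h · n = (6)(-4) + (2)(-4) = -32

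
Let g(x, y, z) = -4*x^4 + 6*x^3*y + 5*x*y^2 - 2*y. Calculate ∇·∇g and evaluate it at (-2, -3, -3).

4

∂²g/∂x² = 12*x*(-4*x + 3*y)
∂²g/∂y² = 10*x
∂²g/∂z² = 0
∇²g = -48*x^2 + 36*x*y + 10*x
At (-2, -3, -3): 4.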